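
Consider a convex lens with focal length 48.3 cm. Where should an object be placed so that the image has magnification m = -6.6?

55.6 cm

m = −d_i/d_o ⇒ d_i = −m·d_o.
1/f = 1/d_o + 1/d_i = 1/d_o − 1/(m·d_o) = (1 − 1/m)/d_o, so d_o = f(1 − 1/m) = (48.30)(1 − 1/(-6.6)) = 55.6 cm.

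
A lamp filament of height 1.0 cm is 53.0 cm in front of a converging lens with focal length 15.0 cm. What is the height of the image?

0.395 cm

1/d_i = 1/f − 1/d_o = 1/(15.00) − 1/(53.0) = 0.04780, so d_i = 20.92 cm.
m = −d_i/d_o = -0.3947.
|h_i| = |m|·h_o = 0.3947 × 1.0 = 0.395 cm. The image is real, inverted and reduced, on the far side of the lens.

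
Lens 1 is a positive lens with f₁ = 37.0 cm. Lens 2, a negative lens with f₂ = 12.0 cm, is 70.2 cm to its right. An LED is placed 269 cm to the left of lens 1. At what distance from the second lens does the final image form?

Lens 1: 1/d_i1 = 1/f₁ − 1/d_o1 = 1/(37.0) − 1/(269) = 0.02331, so d_i1 = 42.90 cm.
The intermediate image is 42.90 cm to the right of lens 1, which is 70.2 − (42.90) = 27.30 cm to the left of lens 2, so d_o2 = +27.30 cm.
Lens 2 is diverging, so f₂ = −12.0 cm.
Lens 2: 1/d_i2 = 1/f₂ − 1/d_o2 = 1/(-12.0) − 1/(27.30) = -0.1200, so d_i2 = -8.34 cm.
The final image is virtual, 8.34 cm to the left of lens 2 (overall magnification ≈ -0.049).

8.34 cm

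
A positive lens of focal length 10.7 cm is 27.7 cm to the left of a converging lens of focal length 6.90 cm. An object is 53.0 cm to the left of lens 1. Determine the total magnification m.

m = +0.236

Lens 1: 1/d_i1 = 1/(10.7) − 1/(53.0) = 0.07459, so d_i1 = 13.41 cm; m₁ = −d_i1/d_o1 = -0.2530.
d_o2 = 27.7 − (13.41) = 14.29 cm.
Lens 2: 1/d_i2 = 1/(6.90) − 1/(14.29) = 0.07495, so d_i2 = 13.34 cm; m₂ = −d_i2/d_o2 = -0.9337.
m = m₁·m₂ = (-0.2530)(-0.9337) = +0.236.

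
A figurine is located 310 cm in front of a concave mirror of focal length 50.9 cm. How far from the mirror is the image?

Mirror equation: 1/v = 1/f − 1/u = 1/(50.90) − 1/(310) = 0.01965 − 0.003226 = 0.01642, so v = 60.9 cm.
The image is real, inverted and reduced, in front of the mirror.

60.9 cm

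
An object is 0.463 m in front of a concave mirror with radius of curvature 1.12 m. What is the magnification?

f = R/2 = 1.12/2 = 0.5600 m.
1/d_i = 1/f − 1/d_o = 1/(0.5600) − 1/(0.463) = -0.3741, so d_i = -2.673 m.
m = −d_i/d_o = −(-2.673)/(0.463) = +5.77.
The image is virtual, upright and enlarged, behind the mirror.

m = +5.77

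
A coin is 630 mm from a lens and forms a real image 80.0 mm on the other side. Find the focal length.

f = 71.0 mm (converging)

Real image ⇒ d_i = +80.0 mm.
1/f = 1/d_o + 1/d_i = 1/(630) + 1/(80.0) = 0.01409, so f = 71.0 mm.
Since f is positive, the lens is converging.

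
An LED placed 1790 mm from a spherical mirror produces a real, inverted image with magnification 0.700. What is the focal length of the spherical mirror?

m = −d_i/d_o ⇒ d_i = −m·d_o = −(-0.700)·(1790) = 1253 mm.
1/f = 1/d_o + 1/d_i = 1/(1790) + 1/(1253) = 0.001357, so f = 737 mm.
Since f is positive, the spherical mirror is concave.

f = 737 mm (concave)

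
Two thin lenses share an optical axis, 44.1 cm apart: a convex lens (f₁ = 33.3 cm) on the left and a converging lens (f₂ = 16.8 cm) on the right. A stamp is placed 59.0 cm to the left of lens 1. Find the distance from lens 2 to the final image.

Lens 1: 1/d_i1 = 1/f₁ − 1/d_o1 = 1/(33.3) − 1/(59.0) = 0.01308, so d_i1 = 76.45 cm.
The intermediate image is 76.45 cm to the right of lens 1, which lies 32.35 cm to the right of lens 2 — a virtual object — so d_o2 = −32.35 cm.
Lens 2: 1/d_i2 = 1/f₂ − 1/d_o2 = 1/(16.8) − 1/(-32.35) = 0.09044, so d_i2 = 11.1 cm.
The final image is real, 11.1 cm to the right of lens 2 (overall magnification ≈ -0.44).

11.1 cm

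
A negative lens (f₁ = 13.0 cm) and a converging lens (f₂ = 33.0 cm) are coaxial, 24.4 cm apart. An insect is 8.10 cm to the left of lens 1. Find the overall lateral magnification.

m = +5.63

f₁ = −13.0 cm (diverging).
Lens 1: 1/d_i1 = 1/(-13.0) − 1/(8.10) = -0.2004, so d_i1 = -4.991 cm; m₁ = −d_i1/d_o1 = +0.6162.
d_o2 = 24.4 − (-4.991) = 29.39 cm.
Lens 2: 1/d_i2 = 1/(33.0) − 1/(29.39) = -0.003722, so d_i2 = -268.7 cm; m₂ = −d_i2/d_o2 = +9.141.
m = m₁·m₂ = (+0.6162)(+9.141) = +5.63.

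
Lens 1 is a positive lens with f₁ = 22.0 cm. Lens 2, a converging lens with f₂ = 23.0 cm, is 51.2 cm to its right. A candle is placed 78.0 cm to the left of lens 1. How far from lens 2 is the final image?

Lens 1: 1/d_i1 = 1/f₁ − 1/d_o1 = 1/(22.0) − 1/(78.0) = 0.03263, so d_i1 = 30.64 cm.
The intermediate image is 30.64 cm to the right of lens 1, which is 51.2 − (30.64) = 20.56 cm to the left of lens 2, so d_o2 = +20.56 cm.
Lens 2: 1/d_i2 = 1/f₂ − 1/d_o2 = 1/(23.0) − 1/(20.56) = -0.005160, so d_i2 = -194 cm.
The final image is virtual, 194 cm to the left of lens 2 (overall magnification ≈ -3.7).

194 cm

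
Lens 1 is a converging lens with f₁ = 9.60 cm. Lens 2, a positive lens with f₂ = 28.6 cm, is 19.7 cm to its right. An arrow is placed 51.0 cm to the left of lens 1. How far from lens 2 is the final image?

10.9 cm

Lens 1: 1/d_i1 = 1/f₁ − 1/d_o1 = 1/(9.60) − 1/(51.0) = 0.08456, so d_i1 = 11.83 cm.
The intermediate image is 11.83 cm to the right of lens 1, which is 19.7 − (11.83) = 7.870 cm to the left of lens 2, so d_o2 = +7.870 cm.
Lens 2: 1/d_i2 = 1/f₂ − 1/d_o2 = 1/(28.6) − 1/(7.870) = -0.09210, so d_i2 = -10.9 cm.
The final image is virtual, 10.9 cm to the left of lens 2 (overall magnification ≈ -0.32).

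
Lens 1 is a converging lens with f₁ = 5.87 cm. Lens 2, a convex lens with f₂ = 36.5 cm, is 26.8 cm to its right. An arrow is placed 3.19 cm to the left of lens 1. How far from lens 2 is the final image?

455 cm

Lens 1: 1/d_i1 = 1/f₁ − 1/d_o1 = 1/(5.87) − 1/(3.19) = -0.1431, so d_i1 = -6.987 cm.
The intermediate image is 6.987 cm to the left of lens 1 (virtual), which is 26.8 − (-6.987) = 33.79 cm to the left of lens 2, so d_o2 = +33.79 cm.
Lens 2: 1/d_i2 = 1/f₂ − 1/d_o2 = 1/(36.5) − 1/(33.79) = -0.002197, so d_i2 = -455 cm.
The final image is virtual, 455 cm to the left of lens 2 (overall magnification ≈ 29).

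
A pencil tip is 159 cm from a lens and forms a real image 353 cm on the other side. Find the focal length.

Real image ⇒ d_i = +353 cm.
1/f = 1/d_o + 1/d_i = 1/(159) + 1/(353) = 0.009122, so f = 110 cm.
Since f is positive, the lens is converging.

f = 110 cm (converging)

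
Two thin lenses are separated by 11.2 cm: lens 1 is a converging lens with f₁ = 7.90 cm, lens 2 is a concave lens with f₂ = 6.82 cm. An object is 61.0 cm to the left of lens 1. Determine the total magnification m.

m = -0.113

Lens 1: 1/d_i1 = 1/(7.90) − 1/(61.0) = 0.1102, so d_i1 = 9.075 cm; m₁ = −d_i1/d_o1 = -0.1488.
d_o2 = 11.2 − (9.075) = 2.125 cm.
f₂ = −6.82 cm (diverging).
Lens 2: 1/d_i2 = 1/(-6.82) − 1/(2.125) = -0.6172, so d_i2 = -1.620 cm; m₂ = −d_i2/d_o2 = +0.7624.
m = m₁·m₂ = (-0.1488)(+0.7624) = -0.113.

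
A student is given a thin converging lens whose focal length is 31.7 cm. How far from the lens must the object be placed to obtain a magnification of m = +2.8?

m = −d_i/d_o ⇒ d_i = −m·d_o.
1/f = 1/d_o + 1/d_i = 1/d_o − 1/(m·d_o) = (1 − 1/m)/d_o, so d_o = f(1 − 1/m) = (31.70)(1 − 1/(+2.8)) = 20.4 cm.

20.4 cm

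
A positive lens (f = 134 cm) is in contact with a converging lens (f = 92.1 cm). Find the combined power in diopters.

P = +1.83 D

P₁ = 1/f₁ = 1/(1.34 m) = +0.7463 D; P₂ = 1/f₂ = 1/(0.921 m) = +1.086 D.
For thin lenses in contact, P = P₁ + P₂ = (+0.7463) + (+1.086) = +1.83 D.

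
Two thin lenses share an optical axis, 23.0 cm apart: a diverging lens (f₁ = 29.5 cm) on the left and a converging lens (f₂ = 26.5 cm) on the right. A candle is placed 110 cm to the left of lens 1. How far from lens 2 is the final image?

62.0 cm

Lens 1 is diverging, so f₁ = −29.5 cm.
Lens 1: 1/d_i1 = 1/f₁ − 1/d_o1 = 1/(-29.5) − 1/(110) = -0.04299, so d_i1 = -23.26 cm.
The intermediate image is 23.26 cm to the left of lens 1 (virtual), which is 23.0 − (-23.26) = 46.26 cm to the left of lens 2, so d_o2 = +46.26 cm.
Lens 2: 1/d_i2 = 1/f₂ − 1/d_o2 = 1/(26.5) − 1/(46.26) = 0.01612, so d_i2 = 62.0 cm.
The final image is real, 62.0 cm to the right of lens 2 (overall magnification ≈ -0.28).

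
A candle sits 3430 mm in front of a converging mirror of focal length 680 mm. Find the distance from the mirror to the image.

848 mm

Mirror equation: 1/q = 1/f − 1/p = 1/(680.0) − 1/(3430) = 0.001471 − 0.0002915 = 0.001179, so q = 848 mm.
The image is real, inverted and reduced, in front of the mirror.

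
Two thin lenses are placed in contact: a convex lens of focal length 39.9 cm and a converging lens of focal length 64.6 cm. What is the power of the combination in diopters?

P = +4.05 D

P₁ = 1/f₁ = 1/(0.399 m) = +2.506 D; P₂ = 1/f₂ = 1/(0.646 m) = +1.548 D.
For thin lenses in contact, P = P₁ + P₂ = (+2.506) + (+1.548) = +4.05 D.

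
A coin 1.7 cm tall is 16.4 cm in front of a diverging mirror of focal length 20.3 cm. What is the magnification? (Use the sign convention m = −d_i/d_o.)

For a diverging mirror, f = -20.3 cm.
1/d_i = 1/f − 1/d_o = 1/(-20.30) − 1/(16.4) = -0.1102, so d_i = -9.071 cm.
m = −d_i/d_o = −(-9.071)/(16.4) = +0.553.
The image is virtual, upright and reduced, behind the mirror.

m = +0.553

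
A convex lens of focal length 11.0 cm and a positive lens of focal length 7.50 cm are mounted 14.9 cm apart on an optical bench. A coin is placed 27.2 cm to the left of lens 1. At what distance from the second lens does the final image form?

Lens 1: 1/d_i1 = 1/f₁ − 1/d_o1 = 1/(11.0) − 1/(27.2) = 0.05414, so d_i1 = 18.47 cm.
The intermediate image is 18.47 cm to the right of lens 1, which lies 3.570 cm to the right of lens 2 — a virtual object — so d_o2 = −3.570 cm.
Lens 2: 1/d_i2 = 1/f₂ − 1/d_o2 = 1/(7.50) − 1/(-3.570) = 0.4134, so d_i2 = 2.42 cm.
The final image is real, 2.42 cm to the right of lens 2 (overall magnification ≈ -0.46).

2.42 cm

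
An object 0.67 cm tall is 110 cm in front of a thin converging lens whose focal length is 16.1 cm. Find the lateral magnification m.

1/d_i = 1/f − 1/d_o = 1/(16.10) − 1/(110) = 0.05302, so d_i = 18.86 cm.
m = −d_i/d_o = −(18.86)/(110) = -0.171.
The image is real, inverted and reduced, on the far side of the lens.

m = -0.171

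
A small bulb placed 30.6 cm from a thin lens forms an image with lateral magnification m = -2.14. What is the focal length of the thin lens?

f = 20.9 cm (converging)

m = −d_i/d_o ⇒ d_i = −m·d_o = −(-2.14)·(30.6) = 65.48 cm.
1/f = 1/d_o + 1/d_i = 1/(30.6) + 1/(65.48) = 0.04795, so f = 20.9 cm.
Since f is positive, the thin lens is converging.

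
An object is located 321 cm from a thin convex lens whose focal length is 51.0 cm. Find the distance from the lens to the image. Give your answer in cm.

Thin-lens equation: 1/q = 1/f − 1/p = 1/(51.00) − 1/(321) = 0.01961 − 0.003115 = 0.01649, so q = 60.6 cm.
The image is real, inverted and reduced, on the far side of the lens.

60.6 cm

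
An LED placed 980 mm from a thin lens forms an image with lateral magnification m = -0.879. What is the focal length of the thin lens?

f = 458 mm (converging)

m = −d_i/d_o ⇒ d_i = −m·d_o = −(-0.879)·(980) = 861.4 mm.
1/f = 1/d_o + 1/d_i = 1/(980) + 1/(861.4) = 0.002181, so f = 458 mm.
Since f is positive, the thin lens is converging.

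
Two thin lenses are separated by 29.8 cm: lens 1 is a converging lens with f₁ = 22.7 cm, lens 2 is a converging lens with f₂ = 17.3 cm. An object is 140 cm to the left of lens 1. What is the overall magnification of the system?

m = -0.229

Lens 1: 1/d_i1 = 1/(22.7) − 1/(140) = 0.03691, so d_i1 = 27.09 cm; m₁ = −d_i1/d_o1 = -0.1935.
d_o2 = 29.8 − (27.09) = 2.710 cm.
Lens 2: 1/d_i2 = 1/(17.3) − 1/(2.710) = -0.3112, so d_i2 = -3.213 cm; m₂ = −d_i2/d_o2 = +1.186.
m = m₁·m₂ = (-0.1935)(+1.186) = -0.229.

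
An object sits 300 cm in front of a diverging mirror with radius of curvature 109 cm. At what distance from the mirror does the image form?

f = R/2 = 109/2 = 54.50 cm; for a diverging mirror, f = -54.50 cm.
Mirror equation: 1/d_i = 1/f − 1/d_o = 1/(-54.50) − 1/(300) = -0.01835 − 0.003333 = -0.02168, so d_i = -46.1 cm.
The image is virtual, upright and reduced, behind the mirror.

46.1 cm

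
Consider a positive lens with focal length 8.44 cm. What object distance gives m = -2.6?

m = −d_i/d_o ⇒ d_i = −m·d_o.
1/f = 1/d_o + 1/d_i = 1/d_o − 1/(m·d_o) = (1 − 1/m)/d_o, so d_o = f(1 − 1/m) = (8.440)(1 − 1/(-2.6)) = 11.7 cm.

11.7 cm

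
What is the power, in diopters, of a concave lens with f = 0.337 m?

P = -2.97 D

For a concave lens, f = −0.337 m.
P = 1/f = 1/(-0.337 m) = -2.97 D.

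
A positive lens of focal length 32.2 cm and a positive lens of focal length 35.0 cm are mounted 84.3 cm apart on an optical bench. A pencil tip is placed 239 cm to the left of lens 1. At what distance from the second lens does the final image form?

136 cm

Lens 1: 1/d_i1 = 1/f₁ − 1/d_o1 = 1/(32.2) − 1/(239) = 0.02687, so d_i1 = 37.21 cm.
The intermediate image is 37.21 cm to the right of lens 1, which is 84.3 − (37.21) = 47.09 cm to the left of lens 2, so d_o2 = +47.09 cm.
Lens 2: 1/d_i2 = 1/f₂ − 1/d_o2 = 1/(35.0) − 1/(47.09) = 0.007335, so d_i2 = 136 cm.
The final image is real, 136 cm to the right of lens 2 (overall magnification ≈ 0.45).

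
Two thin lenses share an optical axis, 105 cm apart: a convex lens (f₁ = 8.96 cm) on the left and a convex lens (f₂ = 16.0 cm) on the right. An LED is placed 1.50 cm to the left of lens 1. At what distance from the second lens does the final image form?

18.8 cm

Lens 1: 1/d_i1 = 1/f₁ − 1/d_o1 = 1/(8.96) − 1/(1.50) = -0.5551, so d_i1 = -1.802 cm.
The intermediate image is 1.802 cm to the left of lens 1 (virtual), which is 105 − (-1.802) = 106.8 cm to the left of lens 2, so d_o2 = +106.8 cm.
Lens 2: 1/d_i2 = 1/f₂ − 1/d_o2 = 1/(16.0) − 1/(106.8) = 0.05314, so d_i2 = 18.8 cm.
The final image is real, 18.8 cm to the right of lens 2 (overall magnification ≈ -0.21).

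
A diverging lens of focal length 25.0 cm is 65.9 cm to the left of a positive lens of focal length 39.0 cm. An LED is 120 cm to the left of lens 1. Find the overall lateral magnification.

f₁ = −25.0 cm (diverging).
Lens 1: 1/d_i1 = 1/(-25.0) − 1/(120) = -0.04833, so d_i1 = -20.69 cm; m₁ = −d_i1/d_o1 = +0.1724.
d_o2 = 65.9 − (-20.69) = 86.59 cm.
Lens 2: 1/d_i2 = 1/(39.0) − 1/(86.59) = 0.01409, so d_i2 = 70.96 cm; m₂ = −d_i2/d_o2 = -0.8195.
m = m₁·m₂ = (+0.1724)(-0.8195) = -0.141.

m = -0.141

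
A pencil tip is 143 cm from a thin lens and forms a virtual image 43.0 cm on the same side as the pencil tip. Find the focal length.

Virtual image ⇒ d_i = −43.0 cm.
1/f = 1/d_o + 1/d_i = 1/(143) + 1/(-43.0) = -0.01626, so f = -61.5 cm.
Since f is negative, the thin lens is diverging.

f = -61.5 cm (diverging)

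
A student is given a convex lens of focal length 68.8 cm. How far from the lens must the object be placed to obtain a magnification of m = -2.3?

m = −d_i/d_o ⇒ d_i = −m·d_o.
1/f = 1/d_o + 1/d_i = 1/d_o − 1/(m·d_o) = (1 − 1/m)/d_o, so d_o = f(1 − 1/m) = (68.80)(1 − 1/(-2.3)) = 98.7 cm.

98.7 cm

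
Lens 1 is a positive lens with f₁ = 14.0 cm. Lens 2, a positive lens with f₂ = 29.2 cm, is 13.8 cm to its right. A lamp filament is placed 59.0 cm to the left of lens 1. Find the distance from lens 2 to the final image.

3.94 cm

Lens 1: 1/d_i1 = 1/f₁ − 1/d_o1 = 1/(14.0) − 1/(59.0) = 0.05448, so d_i1 = 18.36 cm.
The intermediate image is 18.36 cm to the right of lens 1, which lies 4.560 cm to the right of lens 2 — a virtual object — so d_o2 = −4.560 cm.
Lens 2: 1/d_i2 = 1/f₂ − 1/d_o2 = 1/(29.2) − 1/(-4.560) = 0.2535, so d_i2 = 3.94 cm.
The final image is real, 3.94 cm to the right of lens 2 (overall magnification ≈ -0.27).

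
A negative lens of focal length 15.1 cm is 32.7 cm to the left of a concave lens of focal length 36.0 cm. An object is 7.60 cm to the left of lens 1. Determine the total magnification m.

m = +0.325

f₁ = −15.1 cm (diverging).
Lens 1: 1/d_i1 = 1/(-15.1) − 1/(7.60) = -0.1978, so d_i1 = -5.056 cm; m₁ = −d_i1/d_o1 = +0.6653.
d_o2 = 32.7 − (-5.056) = 37.76 cm.
f₂ = −36.0 cm (diverging).
Lens 2: 1/d_i2 = 1/(-36.0) − 1/(37.76) = -0.05426, so d_i2 = -18.43 cm; m₂ = −d_i2/d_o2 = +0.4881.
m = m₁·m₂ = (+0.6653)(+0.4881) = +0.325.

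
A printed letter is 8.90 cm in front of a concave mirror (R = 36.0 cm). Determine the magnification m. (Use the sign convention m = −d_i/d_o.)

m = +1.98

f = R/2 = 36.0/2 = 18.00 cm.
1/d_i = 1/f − 1/d_o = 1/(18.00) − 1/(8.90) = -0.05680, so d_i = -17.60 cm.
m = −d_i/d_o = −(-17.60)/(8.90) = +1.98.
The image is virtual, upright and enlarged, behind the mirror.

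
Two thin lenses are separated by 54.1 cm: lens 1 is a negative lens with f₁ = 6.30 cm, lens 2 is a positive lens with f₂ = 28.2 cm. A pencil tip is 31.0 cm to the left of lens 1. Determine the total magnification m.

m = -0.153

f₁ = −6.30 cm (diverging).
Lens 1: 1/d_i1 = 1/(-6.30) − 1/(31.0) = -0.1910, so d_i1 = -5.236 cm; m₁ = −d_i1/d_o1 = +0.1689.
d_o2 = 54.1 − (-5.236) = 59.34 cm.
Lens 2: 1/d_i2 = 1/(28.2) − 1/(59.34) = 0.01861, so d_i2 = 53.74 cm; m₂ = −d_i2/d_o2 = -0.9056.
m = m₁·m₂ = (+0.1689)(-0.9056) = -0.153.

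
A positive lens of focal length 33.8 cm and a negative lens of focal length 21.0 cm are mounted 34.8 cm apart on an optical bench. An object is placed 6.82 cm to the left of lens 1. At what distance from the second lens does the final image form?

14.1 cm

Lens 1: 1/d_i1 = 1/f₁ − 1/d_o1 = 1/(33.8) − 1/(6.82) = -0.1170, so d_i1 = -8.544 cm.
The intermediate image is 8.544 cm to the left of lens 1 (virtual), which is 34.8 − (-8.544) = 43.34 cm to the left of lens 2, so d_o2 = +43.34 cm.
Lens 2 is diverging, so f₂ = −21.0 cm.
Lens 2: 1/d_i2 = 1/f₂ − 1/d_o2 = 1/(-21.0) − 1/(43.34) = -0.07069, so d_i2 = -14.1 cm.
The final image is virtual, 14.1 cm to the left of lens 2 (overall magnification ≈ 0.41).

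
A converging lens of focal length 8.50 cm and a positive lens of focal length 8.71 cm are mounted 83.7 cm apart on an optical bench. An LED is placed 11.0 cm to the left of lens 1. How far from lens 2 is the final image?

Lens 1: 1/d_i1 = 1/f₁ − 1/d_o1 = 1/(8.50) − 1/(11.0) = 0.02674, so d_i1 = 37.40 cm.
The intermediate image is 37.40 cm to the right of lens 1, which is 83.7 − (37.40) = 46.30 cm to the left of lens 2, so d_o2 = +46.30 cm.
Lens 2: 1/d_i2 = 1/f₂ − 1/d_o2 = 1/(8.71) − 1/(46.30) = 0.09321, so d_i2 = 10.7 cm.
The final image is real, 10.7 cm to the right of lens 2 (overall magnification ≈ 0.79).

10.7 cm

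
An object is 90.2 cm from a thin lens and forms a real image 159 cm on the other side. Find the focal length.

f = 57.6 cm (converging)

Real image ⇒ d_i = +159 cm.
1/f = 1/d_o + 1/d_i = 1/(90.2) + 1/(159) = 0.01738, so f = 57.6 cm.
Since f is positive, the thin lens is converging.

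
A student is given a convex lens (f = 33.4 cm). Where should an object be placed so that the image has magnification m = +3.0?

22.3 cm

m = −d_i/d_o ⇒ d_i = −m·d_o.
1/f = 1/d_o + 1/d_i = 1/d_o − 1/(m·d_o) = (1 − 1/m)/d_o, so d_o = f(1 − 1/m) = (33.40)(1 − 1/(+3.0)) = 22.3 cm.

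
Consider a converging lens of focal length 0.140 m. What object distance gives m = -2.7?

m = −d_i/d_o ⇒ d_i = −m·d_o.
1/f = 1/d_o + 1/d_i = 1/d_o − 1/(m·d_o) = (1 − 1/m)/d_o, so d_o = f(1 − 1/m) = (0.1400)(1 − 1/(-2.7)) = 0.192 m.

0.192 m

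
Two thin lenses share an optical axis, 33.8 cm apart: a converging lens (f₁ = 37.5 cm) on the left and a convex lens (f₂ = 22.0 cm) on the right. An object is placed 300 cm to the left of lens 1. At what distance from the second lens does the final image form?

Lens 1: 1/d_i1 = 1/f₁ − 1/d_o1 = 1/(37.5) − 1/(300) = 0.02333, so d_i1 = 42.86 cm.
The intermediate image is 42.86 cm to the right of lens 1, which lies 9.060 cm to the right of lens 2 — a virtual object — so d_o2 = −9.060 cm.
Lens 2: 1/d_i2 = 1/f₂ − 1/d_o2 = 1/(22.0) − 1/(-9.060) = 0.1558, so d_i2 = 6.42 cm.
The final image is real, 6.42 cm to the right of lens 2 (overall magnification ≈ -0.10).

6.42 cm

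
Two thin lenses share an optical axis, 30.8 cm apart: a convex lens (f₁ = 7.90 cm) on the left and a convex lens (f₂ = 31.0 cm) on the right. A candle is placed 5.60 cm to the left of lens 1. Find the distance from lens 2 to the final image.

Lens 1: 1/d_i1 = 1/f₁ − 1/d_o1 = 1/(7.90) − 1/(5.60) = -0.05199, so d_i1 = -19.23 cm.
The intermediate image is 19.23 cm to the left of lens 1 (virtual), which is 30.8 − (-19.23) = 50.03 cm to the left of lens 2, so d_o2 = +50.03 cm.
Lens 2: 1/d_i2 = 1/f₂ − 1/d_o2 = 1/(31.0) − 1/(50.03) = 0.01227, so d_i2 = 81.5 cm.
The final image is real, 81.5 cm to the right of lens 2 (overall magnification ≈ -5.6).

81.5 cm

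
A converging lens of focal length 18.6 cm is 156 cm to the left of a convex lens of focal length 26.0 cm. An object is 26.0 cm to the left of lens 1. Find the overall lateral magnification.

Lens 1: 1/d_i1 = 1/(18.6) − 1/(26.0) = 0.01530, so d_i1 = 65.35 cm; m₁ = −d_i1/d_o1 = -2.513.
d_o2 = 156 − (65.35) = 90.65 cm.
Lens 2: 1/d_i2 = 1/(26.0) − 1/(90.65) = 0.02743, so d_i2 = 36.46 cm; m₂ = −d_i2/d_o2 = -0.4022.
m = m₁·m₂ = (-2.513)(-0.4022) = +1.01.

m = +1.01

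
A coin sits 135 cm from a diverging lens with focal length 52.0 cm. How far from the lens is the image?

For a diverging lens, f = -52.0 cm.
Lens equation: 1/s_i = 1/f − 1/s_o = 1/(-52.00) − 1/(135) = -0.01923 − 0.007407 = -0.02664, so s_i = -37.5 cm.
The image is virtual, upright and reduced, on the same side as the object.

37.5 cm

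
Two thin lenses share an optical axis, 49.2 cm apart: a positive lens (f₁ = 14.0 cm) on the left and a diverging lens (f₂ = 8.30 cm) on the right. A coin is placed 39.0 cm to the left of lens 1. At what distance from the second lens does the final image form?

Lens 1: 1/d_i1 = 1/f₁ − 1/d_o1 = 1/(14.0) − 1/(39.0) = 0.04579, so d_i1 = 21.84 cm.
The intermediate image is 21.84 cm to the right of lens 1, which is 49.2 − (21.84) = 27.36 cm to the left of lens 2, so d_o2 = +27.36 cm.
Lens 2 is diverging, so f₂ = −8.30 cm.
Lens 2: 1/d_i2 = 1/f₂ − 1/d_o2 = 1/(-8.30) − 1/(27.36) = -0.1570, so d_i2 = -6.37 cm.
The final image is virtual, 6.37 cm to the left of lens 2 (overall magnification ≈ -0.13).

6.37 cm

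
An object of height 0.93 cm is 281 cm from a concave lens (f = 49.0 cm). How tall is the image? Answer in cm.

For a concave lens, f = -49.0 cm.
1/d_i = 1/f − 1/d_o = 1/(-49.00) − 1/(281) = -0.02397, so d_i = -41.72 cm.
m = −d_i/d_o = +0.1485.
|h_i| = |m|·h_o = 0.1485 × 0.93 = 0.138 cm. The image is virtual, upright and reduced, on the same side as the object.

0.138 cm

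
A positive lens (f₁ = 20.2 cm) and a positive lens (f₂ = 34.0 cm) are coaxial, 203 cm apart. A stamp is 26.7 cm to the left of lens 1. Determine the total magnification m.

Lens 1: 1/d_i1 = 1/(20.2) − 1/(26.7) = 0.01205, so d_i1 = 82.98 cm; m₁ = −d_i1/d_o1 = -3.108.
d_o2 = 203 − (82.98) = 120.0 cm.
Lens 2: 1/d_i2 = 1/(34.0) − 1/(120.0) = 0.02108, so d_i2 = 47.44 cm; m₂ = −d_i2/d_o2 = -0.3953.
m = m₁·m₂ = (-3.108)(-0.3953) = +1.23.

m = +1.23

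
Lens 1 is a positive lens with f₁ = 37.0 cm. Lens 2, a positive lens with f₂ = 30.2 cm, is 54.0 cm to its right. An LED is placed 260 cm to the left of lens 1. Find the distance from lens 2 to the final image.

17.0 cm

Lens 1: 1/d_i1 = 1/f₁ − 1/d_o1 = 1/(37.0) − 1/(260) = 0.02318, so d_i1 = 43.14 cm.
The intermediate image is 43.14 cm to the right of lens 1, which is 54.0 − (43.14) = 10.86 cm to the left of lens 2, so d_o2 = +10.86 cm.
Lens 2: 1/d_i2 = 1/f₂ − 1/d_o2 = 1/(30.2) − 1/(10.86) = -0.05897, so d_i2 = -17.0 cm.
The final image is virtual, 17.0 cm to the left of lens 2 (overall magnification ≈ -0.26).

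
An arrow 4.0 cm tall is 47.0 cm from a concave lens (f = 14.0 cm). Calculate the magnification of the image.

m = +0.230

For a concave lens, f = -14.0 cm.
1/d_i = 1/f − 1/d_o = 1/(-14.00) − 1/(47.0) = -0.09271, so d_i = -10.79 cm.
m = −d_i/d_o = −(-10.79)/(47.0) = +0.230.
The image is virtual, upright and reduced, on the same side as the object.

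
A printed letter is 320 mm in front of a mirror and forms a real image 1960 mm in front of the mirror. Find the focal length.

Real image ⇒ d_i = +1960 mm.
1/f = 1/d_o + 1/d_i = 1/(320) + 1/(1960) = 0.003635, so f = 275 mm.
Since f is positive, the mirror is concave.

f = 275 mm (concave)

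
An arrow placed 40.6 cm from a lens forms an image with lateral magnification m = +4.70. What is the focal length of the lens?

f = 51.6 cm (converging)

m = −d_i/d_o ⇒ d_i = −m·d_o = −(+4.70)·(40.6) = -190.8 cm.
1/f = 1/d_o + 1/d_i = 1/(40.6) + 1/(-190.8) = 0.01939, so f = 51.6 cm.
Since f is positive, the lens is converging.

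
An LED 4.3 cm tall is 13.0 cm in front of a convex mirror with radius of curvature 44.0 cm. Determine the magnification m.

m = +0.629

f = R/2 = 44.0/2 = 22.00 cm; for a convex mirror, f = -22.00 cm.
1/d_i = 1/f − 1/d_o = 1/(-22.00) − 1/(13.0) = -0.1224, so d_i = -8.171 cm.
m = −d_i/d_o = −(-8.171)/(13.0) = +0.629.
The image is virtual, upright and reduced, behind the mirror.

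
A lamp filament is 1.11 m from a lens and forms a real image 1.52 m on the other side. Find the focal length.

f = 0.642 m (converging)

Real image ⇒ d_i = +1.52 m.
1/f = 1/d_o + 1/d_i = 1/(1.11) + 1/(1.52) = 1.559, so f = 0.642 m.
Since f is positive, the lens is converging.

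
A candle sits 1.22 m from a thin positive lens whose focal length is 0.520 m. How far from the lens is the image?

0.906 m

Lens equation: 1/s_i = 1/f − 1/s_o = 1/(0.5200) − 1/(1.22) = 1.923 − 0.8197 = 1.103, so s_i = 0.906 m.
The image is real, inverted and reduced, on the far side of the lens.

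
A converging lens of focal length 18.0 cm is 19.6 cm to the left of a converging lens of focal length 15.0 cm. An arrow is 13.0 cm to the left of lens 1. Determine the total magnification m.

m = -1.05

Lens 1: 1/d_i1 = 1/(18.0) − 1/(13.0) = -0.02137, so d_i1 = -46.80 cm; m₁ = −d_i1/d_o1 = +3.600.
d_o2 = 19.6 − (-46.80) = 66.40 cm.
Lens 2: 1/d_i2 = 1/(15.0) − 1/(66.40) = 0.05161, so d_i2 = 19.38 cm; m₂ = −d_i2/d_o2 = -0.2918.
m = m₁·m₂ = (+3.600)(-0.2918) = -1.05.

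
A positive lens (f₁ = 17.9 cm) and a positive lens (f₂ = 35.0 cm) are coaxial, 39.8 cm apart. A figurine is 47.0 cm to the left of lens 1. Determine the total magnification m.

m = -0.893

Lens 1: 1/d_i1 = 1/(17.9) − 1/(47.0) = 0.03459, so d_i1 = 28.91 cm; m₁ = −d_i1/d_o1 = -0.6151.
d_o2 = 39.8 − (28.91) = 10.89 cm.
Lens 2: 1/d_i2 = 1/(35.0) − 1/(10.89) = -0.06326, so d_i2 = -15.81 cm; m₂ = −d_i2/d_o2 = +1.452.
m = m₁·m₂ = (-0.6151)(+1.452) = -0.893.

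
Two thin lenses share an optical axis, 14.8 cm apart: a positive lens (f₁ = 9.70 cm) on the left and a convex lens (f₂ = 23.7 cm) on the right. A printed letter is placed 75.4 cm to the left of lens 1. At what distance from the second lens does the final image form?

4.34 cm

Lens 1: 1/d_i1 = 1/f₁ − 1/d_o1 = 1/(9.70) − 1/(75.4) = 0.08983, so d_i1 = 11.13 cm.
The intermediate image is 11.13 cm to the right of lens 1, which is 14.8 − (11.13) = 3.670 cm to the left of lens 2, so d_o2 = +3.670 cm.
Lens 2: 1/d_i2 = 1/f₂ − 1/d_o2 = 1/(23.7) − 1/(3.670) = -0.2303, so d_i2 = -4.34 cm.
The final image is virtual, 4.34 cm to the left of lens 2 (overall magnification ≈ -0.17).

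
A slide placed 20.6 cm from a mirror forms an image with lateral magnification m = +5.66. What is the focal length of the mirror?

f = 25.0 cm (concave)

m = −d_i/d_o ⇒ d_i = −m·d_o = −(+5.66)·(20.6) = -116.6 cm.
1/f = 1/d_o + 1/d_i = 1/(20.6) + 1/(-116.6) = 0.03997, so f = 25.0 cm.
Since f is positive, the mirror is concave.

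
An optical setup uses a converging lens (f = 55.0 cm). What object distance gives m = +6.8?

46.9 cm

m = −d_i/d_o ⇒ d_i = −m·d_o.
1/f = 1/d_o + 1/d_i = 1/d_o − 1/(m·d_o) = (1 − 1/m)/d_o, so d_o = f(1 − 1/m) = (55.00)(1 − 1/(+6.8)) = 46.9 cm.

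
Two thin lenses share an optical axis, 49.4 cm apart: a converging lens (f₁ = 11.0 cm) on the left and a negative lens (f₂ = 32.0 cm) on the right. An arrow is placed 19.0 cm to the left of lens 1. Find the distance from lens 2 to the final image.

13.5 cm

Lens 1: 1/d_i1 = 1/f₁ − 1/d_o1 = 1/(11.0) − 1/(19.0) = 0.03828, so d_i1 = 26.12 cm.
The intermediate image is 26.12 cm to the right of lens 1, which is 49.4 − (26.12) = 23.28 cm to the left of lens 2, so d_o2 = +23.28 cm.
Lens 2 is diverging, so f₂ = −32.0 cm.
Lens 2: 1/d_i2 = 1/f₂ − 1/d_o2 = 1/(-32.0) − 1/(23.28) = -0.07421, so d_i2 = -13.5 cm.
The final image is virtual, 13.5 cm to the left of lens 2 (overall magnification ≈ -0.80).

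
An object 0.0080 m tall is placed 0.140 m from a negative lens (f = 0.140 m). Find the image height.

For a negative lens, f = -0.140 m.
1/d_i = 1/f − 1/d_o = 1/(-0.1400) − 1/(0.140) = -14.29, so d_i = -0.07000 m.
m = −d_i/d_o = +0.5000.
|h_i| = |m|·h_o = 0.5000 × 0.0080 = 0.00400 m. The image is virtual, upright and reduced, on the same side as the object.

0.00400 m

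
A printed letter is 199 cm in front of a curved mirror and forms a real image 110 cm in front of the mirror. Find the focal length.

f = 70.8 cm (concave)

Real image ⇒ d_i = +110 cm.
1/f = 1/d_o + 1/d_i = 1/(199) + 1/(110) = 0.01412, so f = 70.8 cm.
Since f is positive, the curved mirror is concave.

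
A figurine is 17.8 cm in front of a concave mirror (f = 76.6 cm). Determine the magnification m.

m = +1.30

1/d_i = 1/f − 1/d_o = 1/(76.60) − 1/(17.8) = -0.04312, so d_i = -23.19 cm.
m = −d_i/d_o = −(-23.19)/(17.8) = +1.30.
The image is virtual, upright and enlarged, behind the mirror.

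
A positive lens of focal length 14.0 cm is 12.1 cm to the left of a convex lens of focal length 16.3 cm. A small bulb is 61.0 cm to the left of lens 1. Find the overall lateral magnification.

m = -0.217

Lens 1: 1/d_i1 = 1/(14.0) − 1/(61.0) = 0.05504, so d_i1 = 18.17 cm; m₁ = −d_i1/d_o1 = -0.2979.
d_o2 = 12.1 − (18.17) = -6.070 cm (virtual object).
Lens 2: 1/d_i2 = 1/(16.3) − 1/(-6.070) = 0.2261, so d_i2 = 4.423 cm; m₂ = −d_i2/d_o2 = +0.7287.
m = m₁·m₂ = (-0.2979)(+0.7287) = -0.217.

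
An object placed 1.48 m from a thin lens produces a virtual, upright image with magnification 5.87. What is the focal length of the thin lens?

f = 1.78 m (converging)

m = −d_i/d_o ⇒ d_i = −m·d_o = −(+5.87)·(1.48) = -8.688 m.
1/f = 1/d_o + 1/d_i = 1/(1.48) + 1/(-8.688) = 0.5606, so f = 1.78 m.
Since f is positive, the thin lens is converging.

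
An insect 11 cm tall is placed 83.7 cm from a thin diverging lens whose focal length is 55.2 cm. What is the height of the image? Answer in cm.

For a diverging lens, f = -55.2 cm.
1/d_i = 1/f − 1/d_o = 1/(-55.20) − 1/(83.7) = -0.03006, so d_i = -33.26 cm.
m = −d_i/d_o = +0.3974.
|h_i| = |m|·h_o = 0.3974 × 11 = 4.37 cm. The image is virtual, upright and reduced, on the same side as the object.

4.37 cm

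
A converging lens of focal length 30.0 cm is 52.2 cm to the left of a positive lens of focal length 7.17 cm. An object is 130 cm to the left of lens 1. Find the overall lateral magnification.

m = +0.357

Lens 1: 1/d_i1 = 1/(30.0) − 1/(130) = 0.02564, so d_i1 = 39.00 cm; m₁ = −d_i1/d_o1 = -0.3000.
d_o2 = 52.2 − (39.00) = 13.20 cm.
Lens 2: 1/d_i2 = 1/(7.17) − 1/(13.20) = 0.06371, so d_i2 = 15.70 cm; m₂ = −d_i2/d_o2 = -1.189.
m = m₁·m₂ = (-0.3000)(-1.189) = +0.357.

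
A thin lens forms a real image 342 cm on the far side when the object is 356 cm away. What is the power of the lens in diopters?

P = +0.573 D

d_i = +342 cm.
1/f = 1/d_o + 1/d_i = 1/(356) + 1/(342) = 0.005733 cm⁻¹.
f = 174.4 cm = 1.744 m, so P = 1/f = +0.573 D.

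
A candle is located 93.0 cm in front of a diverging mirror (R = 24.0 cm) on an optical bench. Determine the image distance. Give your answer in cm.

f = R/2 = 24.0/2 = 12.00 cm; for a diverging mirror, f = -12.00 cm.
Mirror equation: 1/q = 1/f − 1/p = 1/(-12.00) − 1/(93.0) = -0.08333 − 0.01075 = -0.09409, so q = -10.6 cm.
The image is virtual, upright and reduced, behind the mirror.

10.6 cm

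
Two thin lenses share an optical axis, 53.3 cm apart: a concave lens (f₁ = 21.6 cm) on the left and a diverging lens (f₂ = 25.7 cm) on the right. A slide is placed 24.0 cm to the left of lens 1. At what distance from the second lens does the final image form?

18.4 cm

Lens 1 is diverging, so f₁ = −21.6 cm.
Lens 1: 1/d_i1 = 1/f₁ − 1/d_o1 = 1/(-21.6) − 1/(24.0) = -0.08796, so d_i1 = -11.37 cm.
The intermediate image is 11.37 cm to the left of lens 1 (virtual), which is 53.3 − (-11.37) = 64.67 cm to the left of lens 2, so d_o2 = +64.67 cm.
Lens 2 is diverging, so f₂ = −25.7 cm.
Lens 2: 1/d_i2 = 1/f₂ − 1/d_o2 = 1/(-25.7) − 1/(64.67) = -0.05437, so d_i2 = -18.4 cm.
The final image is virtual, 18.4 cm to the left of lens 2 (overall magnification ≈ 0.13).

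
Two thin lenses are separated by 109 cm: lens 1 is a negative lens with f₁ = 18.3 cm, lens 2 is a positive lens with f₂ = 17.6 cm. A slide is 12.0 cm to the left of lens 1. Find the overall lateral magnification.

f₁ = −18.3 cm (diverging).
Lens 1: 1/d_i1 = 1/(-18.3) − 1/(12.0) = -0.1380, so d_i1 = -7.248 cm; m₁ = −d_i1/d_o1 = +0.6040.
d_o2 = 109 − (-7.248) = 116.2 cm.
Lens 2: 1/d_i2 = 1/(17.6) − 1/(116.2) = 0.04821, so d_i2 = 20.74 cm; m₂ = −d_i2/d_o2 = -0.1785.
m = m₁·m₂ = (+0.6040)(-0.1785) = -0.108.

m = -0.108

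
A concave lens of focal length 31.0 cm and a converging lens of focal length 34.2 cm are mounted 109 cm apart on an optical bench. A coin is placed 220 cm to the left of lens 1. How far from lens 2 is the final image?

45.7 cm

Lens 1 is diverging, so f₁ = −31.0 cm.
Lens 1: 1/d_i1 = 1/f₁ − 1/d_o1 = 1/(-31.0) − 1/(220) = -0.03680, so d_i1 = -27.17 cm.
The intermediate image is 27.17 cm to the left of lens 1 (virtual), which is 109 − (-27.17) = 136.2 cm to the left of lens 2, so d_o2 = +136.2 cm.
Lens 2: 1/d_i2 = 1/f₂ − 1/d_o2 = 1/(34.2) − 1/(136.2) = 0.02190, so d_i2 = 45.7 cm.
The final image is real, 45.7 cm to the right of lens 2 (overall magnification ≈ -0.041).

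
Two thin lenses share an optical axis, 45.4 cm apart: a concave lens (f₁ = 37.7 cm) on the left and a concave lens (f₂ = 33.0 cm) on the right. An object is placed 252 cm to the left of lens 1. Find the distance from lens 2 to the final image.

23.2 cm

Lens 1 is diverging, so f₁ = −37.7 cm.
Lens 1: 1/d_i1 = 1/f₁ − 1/d_o1 = 1/(-37.7) − 1/(252) = -0.03049, so d_i1 = -32.79 cm.
The intermediate image is 32.79 cm to the left of lens 1 (virtual), which is 45.4 − (-32.79) = 78.19 cm to the left of lens 2, so d_o2 = +78.19 cm.
Lens 2 is diverging, so f₂ = −33.0 cm.
Lens 2: 1/d_i2 = 1/f₂ − 1/d_o2 = 1/(-33.0) − 1/(78.19) = -0.04309, so d_i2 = -23.2 cm.
The final image is virtual, 23.2 cm to the left of lens 2 (overall magnification ≈ 0.039).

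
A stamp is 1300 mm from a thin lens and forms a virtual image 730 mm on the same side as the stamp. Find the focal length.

f = -1660 mm (diverging)

Virtual image ⇒ d_i = −730 mm.
1/f = 1/d_o + 1/d_i = 1/(1300) + 1/(-730) = -0.0006006, so f = -1660 mm.
Since f is negative, the thin lens is diverging.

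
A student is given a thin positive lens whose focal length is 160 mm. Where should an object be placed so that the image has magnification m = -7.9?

m = −d_i/d_o ⇒ d_i = −m·d_o.
1/f = 1/d_o + 1/d_i = 1/d_o − 1/(m·d_o) = (1 − 1/m)/d_o, so d_o = f(1 − 1/m) = (160.0)(1 − 1/(-7.9)) = 180 mm.

180 mm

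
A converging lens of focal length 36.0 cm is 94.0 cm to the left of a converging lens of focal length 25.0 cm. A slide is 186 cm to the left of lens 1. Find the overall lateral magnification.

m = +0.246

Lens 1: 1/d_i1 = 1/(36.0) − 1/(186) = 0.02240, so d_i1 = 44.64 cm; m₁ = −d_i1/d_o1 = -0.2400.
d_o2 = 94.0 − (44.64) = 49.36 cm.
Lens 2: 1/d_i2 = 1/(25.0) − 1/(49.36) = 0.01974, so d_i2 = 50.66 cm; m₂ = −d_i2/d_o2 = -1.026.
m = m₁·m₂ = (-0.2400)(-1.026) = +0.246.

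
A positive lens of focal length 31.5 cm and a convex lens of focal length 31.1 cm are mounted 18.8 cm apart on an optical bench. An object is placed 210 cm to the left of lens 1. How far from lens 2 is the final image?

11.5 cm

Lens 1: 1/d_i1 = 1/f₁ − 1/d_o1 = 1/(31.5) − 1/(210) = 0.02698, so d_i1 = 37.06 cm.
The intermediate image is 37.06 cm to the right of lens 1, which lies 18.26 cm to the right of lens 2 — a virtual object — so d_o2 = −18.26 cm.
Lens 2: 1/d_i2 = 1/f₂ − 1/d_o2 = 1/(31.1) − 1/(-18.26) = 0.08692, so d_i2 = 11.5 cm.
The final image is real, 11.5 cm to the right of lens 2 (overall magnification ≈ -0.11).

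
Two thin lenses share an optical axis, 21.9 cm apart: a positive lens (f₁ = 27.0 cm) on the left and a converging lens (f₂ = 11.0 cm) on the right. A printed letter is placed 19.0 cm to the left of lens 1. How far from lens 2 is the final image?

Lens 1: 1/d_i1 = 1/f₁ − 1/d_o1 = 1/(27.0) − 1/(19.0) = -0.01559, so d_i1 = -64.12 cm.
The intermediate image is 64.12 cm to the left of lens 1 (virtual), which is 21.9 − (-64.12) = 86.02 cm to the left of lens 2, so d_o2 = +86.02 cm.
Lens 2: 1/d_i2 = 1/f₂ − 1/d_o2 = 1/(11.0) − 1/(86.02) = 0.07928, so d_i2 = 12.6 cm.
The final image is real, 12.6 cm to the right of lens 2 (overall magnification ≈ -0.49).

12.6 cm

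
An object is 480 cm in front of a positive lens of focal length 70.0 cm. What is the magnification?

m = -0.171

1/d_i = 1/f − 1/d_o = 1/(70.00) − 1/(480) = 0.01220, so d_i = 81.95 cm.
m = −d_i/d_o = −(81.95)/(480) = -0.171.
The image is real, inverted and reduced, on the far side of the lens.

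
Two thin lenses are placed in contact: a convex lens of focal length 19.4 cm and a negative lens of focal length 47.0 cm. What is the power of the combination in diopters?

P₁ = 1/f₁ = 1/(0.194 m) = +5.155 D; P₂ = 1/f₂ = 1/(-0.470 m) = -2.128 D.
For thin lenses in contact, P = P₁ + P₂ = (+5.155) + (-2.128) = +3.03 D.

P = +3.03 D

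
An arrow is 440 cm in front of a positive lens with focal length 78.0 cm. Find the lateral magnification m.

1/d_i = 1/f − 1/d_o = 1/(78.00) − 1/(440) = 0.01055, so d_i = 94.81 cm.
m = −d_i/d_o = −(94.81)/(440) = -0.215.
The image is real, inverted and reduced, on the far side of the lens.

m = -0.215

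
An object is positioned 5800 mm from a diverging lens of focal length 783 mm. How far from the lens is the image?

For a diverging lens, f = -783 mm.
Thin-lens equation: 1/d_i = 1/f − 1/d_o = 1/(-783.0) − 1/(5800) = -0.001277 − 0.0001724 = -0.001450, so d_i = -690 mm.
The image is virtual, upright and reduced, on the same side as the object.

690 mm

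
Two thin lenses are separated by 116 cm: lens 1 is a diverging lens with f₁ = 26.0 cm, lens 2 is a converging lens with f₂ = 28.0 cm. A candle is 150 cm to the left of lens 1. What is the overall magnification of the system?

f₁ = −26.0 cm (diverging).
Lens 1: 1/d_i1 = 1/(-26.0) − 1/(150) = -0.04513, so d_i1 = -22.16 cm; m₁ = −d_i1/d_o1 = +0.1477.
d_o2 = 116 − (-22.16) = 138.2 cm.
Lens 2: 1/d_i2 = 1/(28.0) − 1/(138.2) = 0.02848, so d_i2 = 35.11 cm; m₂ = −d_i2/d_o2 = -0.2541.
m = m₁·m₂ = (+0.1477)(-0.2541) = -0.0375.

m = -0.0375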